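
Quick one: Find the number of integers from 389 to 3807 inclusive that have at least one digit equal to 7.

972

The integers in [389, 3807] that have at least one digit equal to 7: 397, 407, 417, 427, 437, 447, …, 3799, 3807.
972 qualify.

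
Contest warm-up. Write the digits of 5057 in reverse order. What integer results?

7505

Reversing 5057 gives 7505.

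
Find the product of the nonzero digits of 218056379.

90720

2×1×8×5×6×3×7×9 = 90720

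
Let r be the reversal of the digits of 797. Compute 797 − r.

Reverse of 797 is 797.
797 − 797 = 0

0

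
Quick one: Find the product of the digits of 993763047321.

9×9×3×7×6×3×0×4×7×3×2×1 = 0

0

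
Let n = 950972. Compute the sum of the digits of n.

9+5+0+9+7+2 = 32

32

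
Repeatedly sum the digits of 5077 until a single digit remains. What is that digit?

1

5+0+7+7 = 19
1+9 = 10
1+0 = 1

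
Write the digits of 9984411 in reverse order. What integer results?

Reversing 9984411 gives 1144899.

1144899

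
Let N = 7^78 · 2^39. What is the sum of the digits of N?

7^78 · 2^39 = 454796330562194945132920004065022392668627841945674194522670384002962357747712
Sum of its 78 digits: 332.

332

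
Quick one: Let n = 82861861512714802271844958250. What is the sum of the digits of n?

125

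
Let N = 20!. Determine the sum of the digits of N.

20! = 2432902008176640000
Sum of its 19 digits: 54.

54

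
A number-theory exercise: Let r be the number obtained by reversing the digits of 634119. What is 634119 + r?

Reverse of 634119 is 911436.
634119 + 911436 = 1545555

1545555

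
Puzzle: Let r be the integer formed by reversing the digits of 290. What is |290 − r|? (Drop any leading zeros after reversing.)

198

Reverse of 290 is 92.
|290 − 92| = 198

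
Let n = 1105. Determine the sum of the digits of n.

7

1+1+0+5 = 7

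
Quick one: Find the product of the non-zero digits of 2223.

24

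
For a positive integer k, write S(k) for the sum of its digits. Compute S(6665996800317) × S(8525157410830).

S(6665996800317) = 6+6+6+5+9+9+6+8+0+0+3+1+7 = 66.
S(8525157410830) = 8+5+2+5+1+5+7+4+1+0+8+3+0 = 49.
66 · 49 = 3234.

3234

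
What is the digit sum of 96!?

648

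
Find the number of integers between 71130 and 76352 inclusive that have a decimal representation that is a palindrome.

The integers in [71130, 76352] that have a decimal representation that is a palindrome: 71217, 71317, 71417, 71517, 71617, 71717, …, 76167, 76267.
51 qualify.

51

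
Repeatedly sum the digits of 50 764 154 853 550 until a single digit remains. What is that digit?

5+0+7+6+4+1+5+4+8+5+3+5+5+0 = 58
5+8 = 13
1+3 = 4

4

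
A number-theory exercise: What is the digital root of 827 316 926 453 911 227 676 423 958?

8+2+7+3+1+6+9+2+6+4+5+3+9+1+1+2+2+7+6+7+6+4+2+3+9+5+8 = 128
1+2+8 = 11
1+1 = 2

2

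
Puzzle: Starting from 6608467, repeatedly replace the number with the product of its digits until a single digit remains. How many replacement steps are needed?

1

6608467 → 0 (1 step)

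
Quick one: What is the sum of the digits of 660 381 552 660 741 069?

6+6+0+3+8+1+5+5+2+6+6+0+7+4+1+0+6+9 = 75

75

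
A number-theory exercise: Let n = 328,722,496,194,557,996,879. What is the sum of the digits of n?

3+2+8+7+2+2+4+9+6+1+9+4+5+5+7+9+9+6+8+7+9 = 122

122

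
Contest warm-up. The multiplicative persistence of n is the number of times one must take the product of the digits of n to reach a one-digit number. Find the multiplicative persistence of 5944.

2

5944 → 720 → 0 (2 steps)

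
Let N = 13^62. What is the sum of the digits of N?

13^62 = 1160079742193852504915146511382047428546764970438554956151425821551769
Sum of its 70 digits: 304.

304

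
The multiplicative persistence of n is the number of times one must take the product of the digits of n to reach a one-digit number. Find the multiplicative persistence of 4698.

4698 → 1728 → 112 → 2 (3 steps)

3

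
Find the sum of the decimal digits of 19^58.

352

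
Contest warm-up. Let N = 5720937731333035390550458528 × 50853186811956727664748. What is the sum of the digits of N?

225

5720937731333035390550458528 × 50853186811956727664748 = 290927915191050756167203787624359852541754061570944
Sum of its 51 digits: 225.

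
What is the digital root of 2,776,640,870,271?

3

2+7+7+6+6+4+0+8+7+0+2+7+1 = 57
5+7 = 12
1+2 = 3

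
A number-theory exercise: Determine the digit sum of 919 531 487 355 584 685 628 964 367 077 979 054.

195

9+1+9+5+3+1+4+8+7+3+5+5+5+8+4+6+8+5+6+2+8+9+6+4+3+6+7+0+7+7+9+7+9+0+5+4 = 195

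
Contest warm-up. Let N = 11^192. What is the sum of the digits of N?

829

11^192 = 88592213009575201230959050581819203496673983850936311247456617209331422390098646799274067240224511892912343600256063311645277101292135934503249769447807774230858090529333267215281318750801671448715521
Sum of its 200 digits: 829.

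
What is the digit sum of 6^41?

126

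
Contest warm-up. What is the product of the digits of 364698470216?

3×6×4×6×9×8×4×7×0×2×1×6 = 0

0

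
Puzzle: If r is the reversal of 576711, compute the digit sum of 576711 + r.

Reversal of 576711 is 117675; 576711 + 117675 = 694386.
Digit sum of 694386: 6+9+4+3+8+6 = 36.

36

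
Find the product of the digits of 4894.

1152

4×8×9×4 = 1152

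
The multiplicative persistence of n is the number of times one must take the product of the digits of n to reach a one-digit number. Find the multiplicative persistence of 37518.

37518 → 840 → 0 (2 steps)

2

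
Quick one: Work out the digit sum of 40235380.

25

4+0+2+3+5+3+8+0 = 25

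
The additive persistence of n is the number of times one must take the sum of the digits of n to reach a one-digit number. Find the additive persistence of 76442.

76442 → 23 → 5 (2 steps)

2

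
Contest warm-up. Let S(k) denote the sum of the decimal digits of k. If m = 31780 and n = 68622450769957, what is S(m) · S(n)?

S(31780) = 3+1+7+8+0 = 19.
S(68622450769957) = 6+8+6+2+2+4+5+0+7+6+9+9+5+7 = 76.
19 · 76 = 1444.

1444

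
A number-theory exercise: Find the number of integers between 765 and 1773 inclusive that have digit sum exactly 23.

19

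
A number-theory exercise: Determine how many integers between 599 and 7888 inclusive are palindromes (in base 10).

109

The integers in [599, 7888] that are palindromes (in base 10): 606, 616, 626, 636, 646, 656, …, 7777, 7887.
109 qualify.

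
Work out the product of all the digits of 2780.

2×7×8×0 = 0

0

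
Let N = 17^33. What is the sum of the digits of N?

170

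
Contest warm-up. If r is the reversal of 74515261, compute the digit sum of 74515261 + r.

Reversal of 74515261 is 16251547; 74515261 + 16251547 = 90766808.
Digit sum of 90766808: 9+0+7+6+6+8+0+8 = 44.

44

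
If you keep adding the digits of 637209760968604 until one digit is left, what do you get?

6+3+7+2+0+9+7+6+0+9+6+8+6+0+4 = 73
7+3 = 10
1+0 = 1

1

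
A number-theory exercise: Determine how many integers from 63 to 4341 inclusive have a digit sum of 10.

The integers in [63, 4341] that have a digit sum of 10: 64, 73, 82, 91, 109, 118, …, 4321, 4330.
216 qualify.

216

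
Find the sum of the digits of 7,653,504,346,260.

51

7+6+5+3+5+0+4+3+4+6+2+6+0 = 51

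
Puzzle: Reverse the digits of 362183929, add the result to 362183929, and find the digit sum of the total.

Reversal of 362183929 is 929381263; 362183929 + 929381263 = 1291565192.
Digit sum of 1291565192: 1+2+9+1+5+6+5+1+9+2 = 41.

41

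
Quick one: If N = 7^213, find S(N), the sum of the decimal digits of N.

793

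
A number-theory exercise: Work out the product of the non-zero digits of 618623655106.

6×1×8×6×2×3×6×5×5×1×6 = 1555200

1555200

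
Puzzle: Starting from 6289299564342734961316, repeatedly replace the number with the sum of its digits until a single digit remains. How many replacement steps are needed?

3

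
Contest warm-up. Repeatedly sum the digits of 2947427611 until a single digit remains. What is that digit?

2+9+4+7+4+2+7+6+1+1 = 43
4+3 = 7
(Equivalently, 2947427611 mod 9 = 7.)

7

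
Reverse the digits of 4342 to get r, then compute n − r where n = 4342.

Reverse of 4342 is 2434.
4342 − 2434 = 1908

1908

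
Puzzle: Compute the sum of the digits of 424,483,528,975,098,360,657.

4+2+4+4+8+3+5+2+8+9+7+5+0+9+8+3+6+0+6+5+7 = 105

105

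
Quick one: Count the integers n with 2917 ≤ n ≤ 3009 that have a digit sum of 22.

The integers in [2917, 3009] that have a digit sum of 22: 2929, 2938, 2947, 2956, 2965, 2974, 2983, 2992.
8 qualify.

8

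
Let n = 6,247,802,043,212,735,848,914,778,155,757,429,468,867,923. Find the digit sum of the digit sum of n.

3

First digit sum: 210.
2+1+0 = 3.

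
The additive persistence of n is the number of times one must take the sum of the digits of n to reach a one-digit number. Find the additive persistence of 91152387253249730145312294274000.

91152387253249730145312294274000 → 115 → 7 (2 steps)

2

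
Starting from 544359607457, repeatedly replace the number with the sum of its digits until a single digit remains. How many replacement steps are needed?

3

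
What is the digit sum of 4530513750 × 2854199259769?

4530513750 × 2854199259769 = 12930988991623276323750
Sum of its 23 digits: 105.

105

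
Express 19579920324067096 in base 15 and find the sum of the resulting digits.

112

19579920324067096 in base 15 is A0D989DB1D29D1.
Digit sum: 10+0+13+9+8+9+13+11+1+13+2+9+13+1 = 112.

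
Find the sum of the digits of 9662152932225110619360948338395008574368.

9+6+6+2+1+5+2+9+3+2+2+2+5+1+1+0+6+1+9+3+6+0+9+4+8+3+3+8+3+9+5+0+0+8+5+7+4+3+6+8 = 174

174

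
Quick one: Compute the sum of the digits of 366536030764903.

3+6+6+5+3+6+0+3+0+7+6+4+9+0+3 = 61

61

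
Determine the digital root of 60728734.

1

6+0+7+2+8+7+3+4 = 37
3+7 = 10
1+0 = 1
(Equivalently, 60728734 mod 9 = 1.)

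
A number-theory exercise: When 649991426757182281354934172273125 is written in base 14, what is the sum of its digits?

649991426757182281354934172273125 in base 14 is 539A8D76137AC7D83B42A95180CA9.
Digit sum: 5+3+9+10+8+13+7+6+1+3+7+10+12+7+13+8+3+11+4+2+10+9+5+1+8+0+12+10+9 = 206.

206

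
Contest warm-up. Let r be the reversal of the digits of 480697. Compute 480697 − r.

Reverse of 480697 is 796084.
480697 − 796084 = -315387

-315387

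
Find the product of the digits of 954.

9×5×4 = 180

180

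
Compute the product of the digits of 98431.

864

9×8×4×3×1 = 864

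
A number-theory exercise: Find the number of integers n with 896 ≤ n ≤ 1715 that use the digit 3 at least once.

The integers in [896, 1715] that use the digit 3 at least once: 903, 913, 923, 930, 931, 932, …, 1703, 1713.
235 qualify.

235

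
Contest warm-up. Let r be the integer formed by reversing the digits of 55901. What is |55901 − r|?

44946

Reverse of 55901 is 10955.
|55901 − 10955| = 44946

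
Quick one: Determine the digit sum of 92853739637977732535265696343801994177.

9+2+8+5+3+7+3+9+6+3+7+9+7+7+7+3+2+5+3+5+2+6+5+6+9+6+3+4+3+8+0+1+9+9+4+1+7+7 = 200

200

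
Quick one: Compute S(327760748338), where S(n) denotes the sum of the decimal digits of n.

58

3+2+7+7+6+0+7+4+8+3+3+8 = 58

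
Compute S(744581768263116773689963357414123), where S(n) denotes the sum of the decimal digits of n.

7+4+4+5+8+1+7+6+8+2+6+3+1+1+6+7+7+3+6+8+9+9+6+3+3+5+7+4+1+4+1+2+3 = 157

157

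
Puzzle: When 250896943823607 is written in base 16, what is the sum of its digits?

250896943823607 in base 16 is E4307F363AF7.
Digit sum: 14+4+3+0+7+15+3+6+3+10+15+7 = 87.

87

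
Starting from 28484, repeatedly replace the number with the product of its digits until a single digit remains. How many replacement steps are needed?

2

28484 → 2048 → 0 (2 steps)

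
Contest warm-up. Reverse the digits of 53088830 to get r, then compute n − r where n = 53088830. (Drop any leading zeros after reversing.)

49200795

Reverse of 53088830 is 3888035.
53088830 − 3888035 = 49200795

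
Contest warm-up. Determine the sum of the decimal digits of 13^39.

199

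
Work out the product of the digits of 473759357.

2778300

4×7×3×7×5×9×3×5×7 = 2778300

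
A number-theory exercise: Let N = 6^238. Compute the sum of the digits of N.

864

6^238 = 158488440231889744477862401482946970904077892437409640748832062141627414787279493594831089908235577872754093920423350155078606315162140540483620070313380976484866965297778821698489942016
Sum of its 186 digits: 864.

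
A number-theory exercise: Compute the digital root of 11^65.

5

The digital root of n equals n mod 9 (or 9 when 9 | n), so we need 11^65 mod 9.
11^65 ≡ 5 (mod 9), so the digital root is 5.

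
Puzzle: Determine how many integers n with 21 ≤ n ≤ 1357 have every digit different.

857

The integers in [21, 1357] that have every digit different: 21, 23, 24, 25, 26, 27, …, 1356, 1357.
857 qualify.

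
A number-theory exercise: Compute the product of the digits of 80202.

8×0×2×0×2 = 0

0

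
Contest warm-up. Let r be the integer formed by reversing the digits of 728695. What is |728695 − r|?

Reverse of 728695 is 596827.
|728695 − 596827| = 131868

131868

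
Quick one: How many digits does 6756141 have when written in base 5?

6756141 in base 5 is 3212144031, which has 10 digits.

10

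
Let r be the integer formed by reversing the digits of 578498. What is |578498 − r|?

Reverse of 578498 is 894875.
|578498 − 894875| = 316377

316377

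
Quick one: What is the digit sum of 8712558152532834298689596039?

8+7+1+2+5+5+8+1+5+2+5+3+2+8+3+4+2+9+8+6+8+9+5+9+6+0+3+9 = 143

143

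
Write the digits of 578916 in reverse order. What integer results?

Reversing 578916 gives 619875.

619875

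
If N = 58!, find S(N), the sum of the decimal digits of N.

58! = 2350561331282878571829474910515074683828862318181142924420699914240000000000000
Sum of its 79 digits: 288.

288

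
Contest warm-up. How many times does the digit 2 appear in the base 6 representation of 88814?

2

88814 in base 6 is 1523102.
The digit 2 appears 2 times.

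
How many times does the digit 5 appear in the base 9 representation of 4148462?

2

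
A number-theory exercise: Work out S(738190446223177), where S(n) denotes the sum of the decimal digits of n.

7+3+8+1+9+0+4+4+6+2+2+3+1+7+7 = 64

64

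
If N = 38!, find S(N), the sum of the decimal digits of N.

108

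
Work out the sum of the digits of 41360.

14

4+1+3+6+0 = 14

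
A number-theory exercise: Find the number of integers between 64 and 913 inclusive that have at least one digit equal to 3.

238

The integers in [64, 913] that have at least one digit equal to 3: 73, 83, 93, 103, 113, 123, …, 903, 913.
238 qualify.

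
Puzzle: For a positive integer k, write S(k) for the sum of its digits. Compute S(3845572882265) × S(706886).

2275

S(3845572882265) = 3+8+4+5+5+7+2+8+8+2+2+6+5 = 65.
S(706886) = 7+0+6+8+8+6 = 35.
65 · 35 = 2275.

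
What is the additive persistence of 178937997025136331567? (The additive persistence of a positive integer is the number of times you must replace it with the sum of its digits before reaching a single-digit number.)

2

178937997025136331567 → 102 → 3 (2 steps)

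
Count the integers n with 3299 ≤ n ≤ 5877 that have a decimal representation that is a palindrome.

25

The integers in [3299, 5877] that have a decimal representation that is a palindrome: 3333, 3443, 3553, 3663, 3773, 3883, …, 5665, 5775.
25 qualify.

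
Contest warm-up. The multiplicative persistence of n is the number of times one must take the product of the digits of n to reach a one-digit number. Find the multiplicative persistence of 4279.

4279 → 504 → 0 (2 steps)

2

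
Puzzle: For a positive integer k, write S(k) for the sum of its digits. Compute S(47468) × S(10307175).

S(47468) = 4+7+4+6+8 = 29.
S(10307175) = 1+0+3+0+7+1+7+5 = 24.
29 · 24 = 696.

696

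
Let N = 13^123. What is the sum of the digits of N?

13^123 = 103521923711427330139508660561111399310356231562909825053544787423528887795603512927942762680653876132399975884814583882073552996857463797
Sum of its 138 digits: 640.

640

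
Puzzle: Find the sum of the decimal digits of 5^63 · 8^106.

377

5^63 · 8^106 = 57896044618658097711785492504343953926634992332820282019728792003956564819968000000000000000000000000000000000000000000000000000000000000000
Sum of its 140 digits: 377.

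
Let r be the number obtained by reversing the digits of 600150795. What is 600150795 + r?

Reverse of 600150795 is 597051006.
600150795 + 597051006 = 1197201801

1197201801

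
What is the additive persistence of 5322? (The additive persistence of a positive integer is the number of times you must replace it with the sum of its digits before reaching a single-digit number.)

2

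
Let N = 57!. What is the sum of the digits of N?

57! = 40526919504877216755680601905432322134980384796226602145184481280000000000000
Sum of its 77 digits: 270.

270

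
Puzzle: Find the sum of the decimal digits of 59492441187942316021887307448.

5+9+4+9+2+4+4+1+1+8+7+9+4+2+3+1+6+0+2+1+8+8+7+3+0+7+4+4+8 = 131

131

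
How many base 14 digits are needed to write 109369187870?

109369187870 in base 14 is 54174D9A7C, which has 10 digits.

10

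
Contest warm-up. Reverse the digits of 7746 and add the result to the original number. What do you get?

Reverse of 7746 is 6477.
7746 + 6477 = 14223

14223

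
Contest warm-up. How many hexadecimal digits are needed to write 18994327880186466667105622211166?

18994327880186466667105622211166 in base 16 is EFBDFBC55E01F670756EA0BA5E, which has 26 digits.

26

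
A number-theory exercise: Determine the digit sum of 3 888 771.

3+8+8+8+7+7+1 = 42

42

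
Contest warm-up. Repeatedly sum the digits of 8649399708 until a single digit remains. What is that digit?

9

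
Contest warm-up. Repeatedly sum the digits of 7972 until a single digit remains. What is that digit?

7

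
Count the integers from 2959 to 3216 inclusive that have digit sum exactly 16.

13

The integers in [2959, 3216] that have digit sum exactly 16: 3049, 3058, 3067, 3076, 3085, 3094, …, 3184, 3193.
13 qualify.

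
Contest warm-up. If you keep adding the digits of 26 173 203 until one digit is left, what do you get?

2+6+1+7+3+2+0+3 = 24
2+4 = 6

6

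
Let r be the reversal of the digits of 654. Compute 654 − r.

198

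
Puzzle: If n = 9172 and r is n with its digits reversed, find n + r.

Reverse of 9172 is 2719.
9172 + 2719 = 11891

11891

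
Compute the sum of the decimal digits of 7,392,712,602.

7+3+9+2+7+1+2+6+0+2 = 39

39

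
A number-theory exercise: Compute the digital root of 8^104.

1

The digital root of n equals n mod 9 (or 9 when 9 | n), so we need 8^104 mod 9.
8^104 ≡ 1 (mod 9), so the digital root is 1.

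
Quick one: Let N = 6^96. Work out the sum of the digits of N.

6^96 = 504103876157462118901767181449118688686067677834070116931382690099920633856
Sum of its 75 digits: 342.

342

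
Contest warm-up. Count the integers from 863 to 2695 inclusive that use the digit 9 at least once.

The integers in [863, 2695] that use the digit 9 at least once: 869, 879, 889, 890, 891, 892, …, 2694, 2695.
513 qualify.

513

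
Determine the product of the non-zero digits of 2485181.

2×4×8×5×1×8×1 = 2560

2560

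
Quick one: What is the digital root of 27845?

2+7+8+4+5 = 26
2+6 = 8
(Equivalently, 27845 mod 9 = 8.)

8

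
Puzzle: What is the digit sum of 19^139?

820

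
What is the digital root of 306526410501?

6

3+0+6+5+2+6+4+1+0+5+0+1 = 33
3+3 = 6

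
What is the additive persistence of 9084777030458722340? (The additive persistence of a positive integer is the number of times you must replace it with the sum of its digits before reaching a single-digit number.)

2

9084777030458722340 → 80 → 8 (2 steps)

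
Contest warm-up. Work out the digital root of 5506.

5+5+0+6 = 16
1+6 = 7
(Equivalently, 5506 mod 9 = 7.)

7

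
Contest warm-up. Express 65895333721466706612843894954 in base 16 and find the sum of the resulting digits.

249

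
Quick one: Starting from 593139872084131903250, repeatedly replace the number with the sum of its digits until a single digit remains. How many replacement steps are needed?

593139872084131903250 → 83 → 11 → 2 (3 steps)

3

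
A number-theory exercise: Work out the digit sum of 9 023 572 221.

33

9+0+2+3+5+7+2+2+2+1 = 33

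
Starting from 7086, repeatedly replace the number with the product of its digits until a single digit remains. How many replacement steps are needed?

1

7086 → 0 (1 step)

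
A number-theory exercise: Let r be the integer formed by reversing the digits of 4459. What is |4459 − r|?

Reverse of 4459 is 9544.
|4459 − 9544| = 5085

5085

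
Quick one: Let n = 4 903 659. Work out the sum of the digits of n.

36

4+9+0+3+6+5+9 = 36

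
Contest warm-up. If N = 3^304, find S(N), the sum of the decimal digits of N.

702

3^304 = 11088209803745658455297408217949153593283559345652332354189895396347888771377425204097816698610804252448289239688437517467894531354021357739846081
Sum of its 146 digits: 702.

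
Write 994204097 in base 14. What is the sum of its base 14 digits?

55

994204097 in base 14 is 9607D3C5.
Digit sum: 9+6+0+7+13+3+12+5 = 55.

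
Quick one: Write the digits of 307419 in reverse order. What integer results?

914703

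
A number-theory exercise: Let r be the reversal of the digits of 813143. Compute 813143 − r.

471825

Reverse of 813143 is 341318.
813143 − 341318 = 471825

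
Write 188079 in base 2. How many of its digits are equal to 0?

188079 in base 2 is 101101111010101111.
The digit 0 appears 5 times.

5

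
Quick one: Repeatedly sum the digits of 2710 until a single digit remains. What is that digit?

2+7+1+0 = 10
1+0 = 1

1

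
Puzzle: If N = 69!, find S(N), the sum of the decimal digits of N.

69! = 171122452428141311372468338881272839092270544893520369393648040923257279754140647424000000000000000
Sum of its 99 digits: 351.

351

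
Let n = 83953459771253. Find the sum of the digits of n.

71

8+3+9+5+3+4+5+9+7+7+1+2+5+3 = 71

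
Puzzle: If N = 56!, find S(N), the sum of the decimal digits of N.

56! = 710998587804863451854045647463724949736497978881168458687447040000000000000
Sum of its 75 digits: 333.

333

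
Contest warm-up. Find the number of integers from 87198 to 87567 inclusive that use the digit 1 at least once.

75

The integers in [87198, 87567] that use the digit 1 at least once: 87198, 87199, 87201, 87210, 87211, 87212, …, 87551, 87561.
75 qualify.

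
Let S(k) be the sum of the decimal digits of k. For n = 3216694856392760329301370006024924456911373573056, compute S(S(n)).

First digit sum: 197.
1+9+7 = 17.

17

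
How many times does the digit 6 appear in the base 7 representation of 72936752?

72936752 in base 7 is 1543644410.
The digit 6 appears 1 time.

1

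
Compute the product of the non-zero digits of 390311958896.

12597120

3×9×3×1×1×9×5×8×8×9×6 = 12597120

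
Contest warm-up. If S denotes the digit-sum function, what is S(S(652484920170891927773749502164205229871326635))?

2

First digit sum: 200.
2+0+0 = 2.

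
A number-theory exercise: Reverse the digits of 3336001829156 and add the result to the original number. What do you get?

9855282835489

Reverse of 3336001829156 is 6519281006333.
3336001829156 + 6519281006333 = 9855282835489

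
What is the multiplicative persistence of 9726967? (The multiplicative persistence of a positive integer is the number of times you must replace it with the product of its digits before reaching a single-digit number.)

9726967 → 285768 → 26880 → 0 (3 steps)

3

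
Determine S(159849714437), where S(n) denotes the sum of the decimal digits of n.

62

1+5+9+8+4+9+7+1+4+4+3+7 = 62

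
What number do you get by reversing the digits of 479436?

634974

Reversing 479436 gives 634974.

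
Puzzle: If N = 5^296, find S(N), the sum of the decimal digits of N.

943

5^296 = 785454954447636248495323512797804102876034481999911930417847858749936840755474537033615661445973112364349371450421100562106866977667955024449202371857434152360496874313577908566230689757503569126129150390625
Sum of its 207 digits: 943.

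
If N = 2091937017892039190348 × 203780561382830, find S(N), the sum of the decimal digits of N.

2091937017892039190348 × 203780561382830 = 426296099883563032202710588468924840
Sum of its 36 digits: 163.

163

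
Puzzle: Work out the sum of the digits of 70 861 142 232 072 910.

7+0+8+6+1+1+4+2+2+3+2+0+7+2+9+1+0 = 55

55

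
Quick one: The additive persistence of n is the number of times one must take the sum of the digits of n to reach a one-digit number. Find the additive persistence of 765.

2

765 → 18 → 9 (2 steps)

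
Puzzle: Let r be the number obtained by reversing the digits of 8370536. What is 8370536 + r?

Reverse of 8370536 is 6350738.
8370536 + 6350738 = 14721274

14721274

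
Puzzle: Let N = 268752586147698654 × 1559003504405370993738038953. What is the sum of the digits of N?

268752586147698654 × 1559003504405370993738038953 = 418986223622268566038444141333233239957669262
Sum of its 45 digits: 198.

198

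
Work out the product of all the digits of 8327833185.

967680

8×3×2×7×8×3×3×1×8×5 = 967680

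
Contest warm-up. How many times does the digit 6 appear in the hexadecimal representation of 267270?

267270 in base 16 is 41406.
The digit 6 appears 1 time.

1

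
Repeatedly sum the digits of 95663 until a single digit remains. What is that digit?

9+5+6+6+3 = 29
2+9 = 11
1+1 = 2
(Equivalently, 95663 mod 9 = 2.)

2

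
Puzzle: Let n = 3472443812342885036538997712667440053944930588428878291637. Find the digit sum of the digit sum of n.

First digit sum: 278.
2+7+8 = 17.

17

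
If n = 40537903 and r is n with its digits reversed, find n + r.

Reverse of 40537903 is 30973504.
40537903 + 30973504 = 71511407

71511407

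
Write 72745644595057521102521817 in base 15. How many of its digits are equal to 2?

72745644595057521102521817 in base 15 is E8B78972E2EBA93139B42C.
The digit 2 appears 3 times.

3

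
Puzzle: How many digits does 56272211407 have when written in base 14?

10

56272211407 in base 14 is 2A1B75B95D, which has 10 digits.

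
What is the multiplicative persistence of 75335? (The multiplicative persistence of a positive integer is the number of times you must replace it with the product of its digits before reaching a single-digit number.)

5

75335 → 1575 → 175 → 35 → 15 → 5 (5 steps)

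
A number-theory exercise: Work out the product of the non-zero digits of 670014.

6×7×1×4 = 168

168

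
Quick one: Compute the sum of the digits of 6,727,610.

29

6+7+2+7+6+1+0 = 29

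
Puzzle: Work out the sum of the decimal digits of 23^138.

829

23^138 = 82878402322637064441013769531732226717266263344430446197869699333463462400214936280736987904968858660043521476028628685939862214148356415140310728859130365360511355853918161919099315673169
Sum of its 188 digits: 829.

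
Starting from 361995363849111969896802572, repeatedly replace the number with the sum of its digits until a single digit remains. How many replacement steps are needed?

2

361995363849111969896802572 → 140 → 5 (2 steps)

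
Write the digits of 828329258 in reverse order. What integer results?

852923828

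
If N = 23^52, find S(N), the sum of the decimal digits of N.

23^52 = 64542751082767918430897798773372060387158551764172664212787858136578721
Sum of its 71 digits: 346.

346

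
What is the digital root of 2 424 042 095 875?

7

2+4+2+4+0+4+2+0+9+5+8+7+5 = 52
5+2 = 7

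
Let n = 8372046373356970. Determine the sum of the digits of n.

73

8+3+7+2+0+4+6+3+7+3+3+5+6+9+7+0 = 73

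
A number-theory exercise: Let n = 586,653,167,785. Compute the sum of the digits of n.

67

5+8+6+6+5+3+1+6+7+7+8+5 = 67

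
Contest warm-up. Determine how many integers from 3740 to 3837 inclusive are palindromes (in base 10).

1

The integers in [3740, 3837] that are palindromes (in base 10): 3773.
1 qualifies.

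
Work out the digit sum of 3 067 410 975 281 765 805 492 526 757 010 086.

146

3+0+6+7+4+1+0+9+7+5+2+8+1+7+6+5+8+0+5+4+9+2+5+2+6+7+5+7+0+1+0+0+8+6 = 146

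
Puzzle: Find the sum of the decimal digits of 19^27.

127

19^27 = 33600614943460448322716069311260139
Sum of its 35 digits: 127.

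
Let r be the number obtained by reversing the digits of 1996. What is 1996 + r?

8987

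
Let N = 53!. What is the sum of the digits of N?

53! = 4274883284060025564298013753389399649690343788366813724672000000000000
Sum of its 70 digits: 279.

279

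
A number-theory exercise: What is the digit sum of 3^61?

3^61 = 127173474825648610542883299603
Sum of its 30 digits: 135.

135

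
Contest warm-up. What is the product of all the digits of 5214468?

5×2×1×4×4×6×8 = 7680

7680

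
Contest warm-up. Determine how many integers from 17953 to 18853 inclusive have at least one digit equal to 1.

The integers in [17953, 18853] that have at least one digit equal to 1: 17953, 17954, 17955, 17956, 17957, 17958, …, 18852, 18853.
901 qualify.

901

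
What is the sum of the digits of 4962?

4+9+6+2 = 21

21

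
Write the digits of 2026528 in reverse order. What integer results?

8256202

Reversing 2026528 gives 8256202.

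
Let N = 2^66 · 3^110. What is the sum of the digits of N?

2^66 · 3^110 = 2245524164699931101297462800600109403306723046100087941725904619213684736
Sum of its 73 digits: 279.

279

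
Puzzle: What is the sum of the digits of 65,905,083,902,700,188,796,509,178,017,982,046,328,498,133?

201

6+5+9+0+5+0+8+3+9+0+2+7+0+0+1+8+8+7+9+6+5+0+9+1+7+8+0+1+7+9+8+2+0+4+6+3+2+8+4+9+8+1+3+3 = 201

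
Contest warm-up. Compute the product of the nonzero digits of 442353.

4×4×2×3×5×3 = 1440

1440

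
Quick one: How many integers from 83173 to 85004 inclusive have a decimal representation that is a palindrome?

18

The integers in [83173, 85004] that have a decimal representation that is a palindrome: 83238, 83338, 83438, 83538, 83638, 83738, …, 84848, 84948.
18 qualify.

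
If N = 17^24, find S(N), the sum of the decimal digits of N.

17^24 = 339448671314611904643504117121
Sum of its 30 digits: 109.

109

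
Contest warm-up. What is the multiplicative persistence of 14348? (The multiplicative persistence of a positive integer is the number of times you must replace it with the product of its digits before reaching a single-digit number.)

5

14348 → 384 → 96 → 54 → 20 → 0 (5 steps)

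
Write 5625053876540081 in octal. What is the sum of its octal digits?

5625053876540081 in base 8 is 237677235211651261.
Digit sum: 2+3+7+6+7+7+2+3+5+2+1+1+6+5+1+2+6+1 = 67.

67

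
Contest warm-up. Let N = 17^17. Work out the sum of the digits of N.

17^17 = 827240261886336764177
Sum of its 21 digits: 98.

98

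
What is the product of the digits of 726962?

7×2×6×9×6×2 = 9072

9072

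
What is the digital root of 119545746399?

9

1+1+9+5+4+5+7+4+6+3+9+9 = 63
6+3 = 9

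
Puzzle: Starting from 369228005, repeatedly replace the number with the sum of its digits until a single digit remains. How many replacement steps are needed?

369228005 → 35 → 8 (2 steps)

2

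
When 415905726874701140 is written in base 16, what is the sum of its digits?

415905726874701140 in base 16 is 5C5980E166ACD54.
Digit sum: 5+12+5+9+8+0+14+1+6+6+10+12+13+5+4 = 110.

110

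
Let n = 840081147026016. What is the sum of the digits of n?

8+4+0+0+8+1+1+4+7+0+2+6+0+1+6 = 48

48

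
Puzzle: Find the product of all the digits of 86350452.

0

8×6×3×5×0×4×5×2 = 0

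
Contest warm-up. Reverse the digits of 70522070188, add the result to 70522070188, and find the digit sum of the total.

Reversal of 70522070188 is 88107022507; 70522070188 + 88107022507 = 158629092695.
Digit sum of 158629092695: 1+5+8+6+2+9+0+9+2+6+9+5 = 62.

62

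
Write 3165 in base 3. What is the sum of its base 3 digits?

5

3165 in base 3 is 11100020.
Digit sum: 1+1+1+0+0+0+2+0 = 5.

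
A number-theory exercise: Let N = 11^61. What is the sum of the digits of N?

11^61 = 3349298034955599095318942248963066521029422565733678974841423611
Sum of its 64 digits: 299.

299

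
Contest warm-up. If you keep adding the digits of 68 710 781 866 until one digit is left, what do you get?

4

6+8+7+1+0+7+8+1+8+6+6 = 58
5+8 = 13
1+3 = 4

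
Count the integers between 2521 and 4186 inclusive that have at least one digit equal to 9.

The integers in [2521, 4186] that have at least one digit equal to 9: 2529, 2539, 2549, 2559, 2569, 2579, …, 4169, 4179.
472 qualify.

472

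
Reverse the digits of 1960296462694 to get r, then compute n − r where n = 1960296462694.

Reverse of 1960296462694 is 4962646920691.
1960296462694 − 4962646920691 = -3002350457997

-3002350457997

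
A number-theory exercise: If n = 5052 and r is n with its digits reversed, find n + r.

Reverse of 5052 is 2505.
5052 + 2505 = 7557

7557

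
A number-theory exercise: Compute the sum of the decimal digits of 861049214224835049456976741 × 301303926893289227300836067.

861049214224835049456976741 × 301303926893289227300836067 = 259437509494323834346686224786754518727256575472917647
Sum of its 54 digits: 269.

269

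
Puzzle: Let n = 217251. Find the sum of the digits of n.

18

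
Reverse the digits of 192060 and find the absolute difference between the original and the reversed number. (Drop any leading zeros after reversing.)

Reverse of 192060 is 60291.
|192060 − 60291| = 131769

131769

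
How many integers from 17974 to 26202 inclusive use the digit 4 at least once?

2938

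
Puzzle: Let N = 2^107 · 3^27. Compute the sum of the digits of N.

189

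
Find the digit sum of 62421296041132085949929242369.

6+2+4+2+1+2+9+6+0+4+1+1+3+2+0+8+5+9+4+9+9+2+9+2+4+2+3+6+9 = 124

124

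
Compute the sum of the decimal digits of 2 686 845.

39

2+6+8+6+8+4+5 = 39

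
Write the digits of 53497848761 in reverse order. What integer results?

Reversing 53497848761 gives 16784879435.

16784879435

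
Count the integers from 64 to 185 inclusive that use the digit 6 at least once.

26

The integers in [64, 185] that use the digit 6 at least once: 64, 65, 66, 67, 68, 69, …, 169, 176.
26 qualify.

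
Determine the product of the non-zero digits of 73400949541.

7×3×4×9×4×9×5×4×1 = 544320

544320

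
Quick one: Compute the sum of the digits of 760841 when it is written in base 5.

21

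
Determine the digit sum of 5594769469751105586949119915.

150

5+5+9+4+7+6+9+4+6+9+7+5+1+1+0+5+5+8+6+9+4+9+1+1+9+9+1+5 = 150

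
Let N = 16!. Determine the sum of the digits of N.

63

16! = 20922789888000
Sum of its 14 digits: 63.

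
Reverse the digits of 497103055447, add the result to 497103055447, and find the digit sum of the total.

44

Reversal of 497103055447 is 744550301794; 497103055447 + 744550301794 = 1241653357241.
Digit sum of 1241653357241: 1+2+4+1+6+5+3+3+5+7+2+4+1 = 44.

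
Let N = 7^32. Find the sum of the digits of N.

103

7^32 = 1104427674243920646305299201
Sum of its 28 digits: 103.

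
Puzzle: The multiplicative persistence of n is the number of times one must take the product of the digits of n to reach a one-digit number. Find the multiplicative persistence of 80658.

1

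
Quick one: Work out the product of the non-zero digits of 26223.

144

2×6×2×2×3 = 144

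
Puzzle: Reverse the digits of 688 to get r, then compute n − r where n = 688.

Reverse of 688 is 886.
688 − 886 = -198

-198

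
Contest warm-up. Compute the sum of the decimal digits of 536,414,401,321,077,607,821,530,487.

99

5+3+6+4+1+4+4+0+1+3+2+1+0+7+7+6+0+7+8+2+1+5+3+0+4+8+7 = 99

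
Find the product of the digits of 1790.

0

1×7×9×0 = 0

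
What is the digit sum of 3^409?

3^409 = 1388651220956629109998434257429124593929525972228492736160594286427905629911806893003950332955107941634963926806367480413276779117032722946240857697318617464081342296027574244566861145864854123683
Sum of its 196 digits: 900.

900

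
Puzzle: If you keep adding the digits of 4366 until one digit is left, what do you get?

4+3+6+6 = 19
1+9 = 10
1+0 = 1

1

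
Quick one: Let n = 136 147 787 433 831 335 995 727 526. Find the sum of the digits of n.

129

1+3+6+1+4+7+7+8+7+4+3+3+8+3+1+3+3+5+9+9+5+7+2+7+5+2+6 = 129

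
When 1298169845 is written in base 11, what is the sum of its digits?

1298169845 in base 11 is 606868245.
Digit sum: 6+0+6+8+6+8+2+4+5 = 45.

45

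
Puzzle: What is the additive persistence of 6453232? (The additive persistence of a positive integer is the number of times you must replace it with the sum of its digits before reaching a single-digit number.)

2

6453232 → 25 → 7 (2 steps)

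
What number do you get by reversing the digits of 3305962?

2695033

Reversing 3305962 gives 2695033.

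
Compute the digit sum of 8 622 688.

40

8+6+2+2+6+8+8 = 40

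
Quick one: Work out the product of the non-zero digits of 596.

270

5×9×6 = 270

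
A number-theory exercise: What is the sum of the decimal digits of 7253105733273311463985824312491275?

136

7+2+5+3+1+0+5+7+3+3+2+7+3+3+1+1+4+6+3+9+8+5+8+2+4+3+1+2+4+9+1+2+7+5 = 136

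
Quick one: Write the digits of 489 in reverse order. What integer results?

984

Reversing 489 gives 984.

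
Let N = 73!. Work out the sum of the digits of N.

73! = 4470115461512684340891257138125051110076800700282905015819080092370422104067183317016903680000000000000000
Sum of its 106 digits: 315.

315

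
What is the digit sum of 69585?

33

6+9+5+8+5 = 33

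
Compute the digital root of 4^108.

1

The digital root of n equals n mod 9 (or 9 when 9 | n), so we need 4^108 mod 9.
4^108 ≡ 1 (mod 9), so the digital root is 1.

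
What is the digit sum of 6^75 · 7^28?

6^75 · 7^28 = 10570338596907899620010305016622584040535383207208552196437021044465518880202162176
Sum of its 83 digits: 315.

315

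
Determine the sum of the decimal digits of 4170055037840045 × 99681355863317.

142

4170055037840045 × 99681355863317 = 415676740196551363963929129265
Sum of its 30 digits: 142.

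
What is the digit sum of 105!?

105! = 1081396758240290900504101305800329649720646107774902579144176636573226531909905153326984536526808240339776398934872029657993872907813436816097280000000000000000000000000
Sum of its 169 digits: 648.

648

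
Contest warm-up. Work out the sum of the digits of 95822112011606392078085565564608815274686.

178

9+5+8+2+2+1+1+2+0+1+1+6+0+6+3+9+2+0+7+8+0+8+5+5+6+5+5+6+4+6+0+8+8+1+5+2+7+4+6+8+6 = 178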